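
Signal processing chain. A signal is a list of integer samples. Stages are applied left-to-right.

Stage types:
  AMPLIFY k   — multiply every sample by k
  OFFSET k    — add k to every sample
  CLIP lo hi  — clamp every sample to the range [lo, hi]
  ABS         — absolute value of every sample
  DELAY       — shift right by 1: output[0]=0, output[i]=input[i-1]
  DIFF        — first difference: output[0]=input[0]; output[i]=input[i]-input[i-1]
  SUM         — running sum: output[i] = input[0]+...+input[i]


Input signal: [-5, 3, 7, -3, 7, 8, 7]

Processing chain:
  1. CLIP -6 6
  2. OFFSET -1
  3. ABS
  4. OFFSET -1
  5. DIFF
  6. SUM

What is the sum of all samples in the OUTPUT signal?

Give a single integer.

Answer: 25

Derivation:
Input: [-5, 3, 7, -3, 7, 8, 7]
Stage 1 (CLIP -6 6): clip(-5,-6,6)=-5, clip(3,-6,6)=3, clip(7,-6,6)=6, clip(-3,-6,6)=-3, clip(7,-6,6)=6, clip(8,-6,6)=6, clip(7,-6,6)=6 -> [-5, 3, 6, -3, 6, 6, 6]
Stage 2 (OFFSET -1): -5+-1=-6, 3+-1=2, 6+-1=5, -3+-1=-4, 6+-1=5, 6+-1=5, 6+-1=5 -> [-6, 2, 5, -4, 5, 5, 5]
Stage 3 (ABS): |-6|=6, |2|=2, |5|=5, |-4|=4, |5|=5, |5|=5, |5|=5 -> [6, 2, 5, 4, 5, 5, 5]
Stage 4 (OFFSET -1): 6+-1=5, 2+-1=1, 5+-1=4, 4+-1=3, 5+-1=4, 5+-1=4, 5+-1=4 -> [5, 1, 4, 3, 4, 4, 4]
Stage 5 (DIFF): s[0]=5, 1-5=-4, 4-1=3, 3-4=-1, 4-3=1, 4-4=0, 4-4=0 -> [5, -4, 3, -1, 1, 0, 0]
Stage 6 (SUM): sum[0..0]=5, sum[0..1]=1, sum[0..2]=4, sum[0..3]=3, sum[0..4]=4, sum[0..5]=4, sum[0..6]=4 -> [5, 1, 4, 3, 4, 4, 4]
Output sum: 25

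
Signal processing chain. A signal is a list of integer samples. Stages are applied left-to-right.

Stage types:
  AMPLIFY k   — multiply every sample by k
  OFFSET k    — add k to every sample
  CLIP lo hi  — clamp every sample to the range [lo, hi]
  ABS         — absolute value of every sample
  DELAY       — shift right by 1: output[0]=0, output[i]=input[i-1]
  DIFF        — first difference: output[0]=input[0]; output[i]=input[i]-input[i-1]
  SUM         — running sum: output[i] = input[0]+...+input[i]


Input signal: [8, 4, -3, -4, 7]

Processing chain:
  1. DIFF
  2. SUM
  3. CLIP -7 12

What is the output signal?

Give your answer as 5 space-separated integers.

Answer: 8 4 -3 -4 7

Derivation:
Input: [8, 4, -3, -4, 7]
Stage 1 (DIFF): s[0]=8, 4-8=-4, -3-4=-7, -4--3=-1, 7--4=11 -> [8, -4, -7, -1, 11]
Stage 2 (SUM): sum[0..0]=8, sum[0..1]=4, sum[0..2]=-3, sum[0..3]=-4, sum[0..4]=7 -> [8, 4, -3, -4, 7]
Stage 3 (CLIP -7 12): clip(8,-7,12)=8, clip(4,-7,12)=4, clip(-3,-7,12)=-3, clip(-4,-7,12)=-4, clip(7,-7,12)=7 -> [8, 4, -3, -4, 7]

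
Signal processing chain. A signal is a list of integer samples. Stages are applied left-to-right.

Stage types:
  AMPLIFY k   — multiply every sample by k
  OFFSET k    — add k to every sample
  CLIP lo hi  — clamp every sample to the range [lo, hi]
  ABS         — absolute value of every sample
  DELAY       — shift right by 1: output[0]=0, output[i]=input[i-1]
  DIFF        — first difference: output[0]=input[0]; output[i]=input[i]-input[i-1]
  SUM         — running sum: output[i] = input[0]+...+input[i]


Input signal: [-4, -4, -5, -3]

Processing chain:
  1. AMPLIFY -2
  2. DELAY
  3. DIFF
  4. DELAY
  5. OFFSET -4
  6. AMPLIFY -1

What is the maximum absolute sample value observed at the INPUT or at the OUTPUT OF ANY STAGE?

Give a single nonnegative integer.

Input: [-4, -4, -5, -3] (max |s|=5)
Stage 1 (AMPLIFY -2): -4*-2=8, -4*-2=8, -5*-2=10, -3*-2=6 -> [8, 8, 10, 6] (max |s|=10)
Stage 2 (DELAY): [0, 8, 8, 10] = [0, 8, 8, 10] -> [0, 8, 8, 10] (max |s|=10)
Stage 3 (DIFF): s[0]=0, 8-0=8, 8-8=0, 10-8=2 -> [0, 8, 0, 2] (max |s|=8)
Stage 4 (DELAY): [0, 0, 8, 0] = [0, 0, 8, 0] -> [0, 0, 8, 0] (max |s|=8)
Stage 5 (OFFSET -4): 0+-4=-4, 0+-4=-4, 8+-4=4, 0+-4=-4 -> [-4, -4, 4, -4] (max |s|=4)
Stage 6 (AMPLIFY -1): -4*-1=4, -4*-1=4, 4*-1=-4, -4*-1=4 -> [4, 4, -4, 4] (max |s|=4)
Overall max amplitude: 10

Answer: 10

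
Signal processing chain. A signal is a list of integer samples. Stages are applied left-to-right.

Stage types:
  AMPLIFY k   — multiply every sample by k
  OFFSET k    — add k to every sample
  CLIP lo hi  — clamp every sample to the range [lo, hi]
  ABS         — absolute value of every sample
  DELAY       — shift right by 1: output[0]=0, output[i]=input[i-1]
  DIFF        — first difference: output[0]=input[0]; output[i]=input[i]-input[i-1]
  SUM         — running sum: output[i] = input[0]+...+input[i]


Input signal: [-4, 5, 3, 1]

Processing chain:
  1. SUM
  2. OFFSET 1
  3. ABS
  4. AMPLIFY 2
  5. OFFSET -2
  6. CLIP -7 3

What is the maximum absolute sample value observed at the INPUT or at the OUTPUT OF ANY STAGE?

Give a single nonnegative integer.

Input: [-4, 5, 3, 1] (max |s|=5)
Stage 1 (SUM): sum[0..0]=-4, sum[0..1]=1, sum[0..2]=4, sum[0..3]=5 -> [-4, 1, 4, 5] (max |s|=5)
Stage 2 (OFFSET 1): -4+1=-3, 1+1=2, 4+1=5, 5+1=6 -> [-3, 2, 5, 6] (max |s|=6)
Stage 3 (ABS): |-3|=3, |2|=2, |5|=5, |6|=6 -> [3, 2, 5, 6] (max |s|=6)
Stage 4 (AMPLIFY 2): 3*2=6, 2*2=4, 5*2=10, 6*2=12 -> [6, 4, 10, 12] (max |s|=12)
Stage 5 (OFFSET -2): 6+-2=4, 4+-2=2, 10+-2=8, 12+-2=10 -> [4, 2, 8, 10] (max |s|=10)
Stage 6 (CLIP -7 3): clip(4,-7,3)=3, clip(2,-7,3)=2, clip(8,-7,3)=3, clip(10,-7,3)=3 -> [3, 2, 3, 3] (max |s|=3)
Overall max amplitude: 12

Answer: 12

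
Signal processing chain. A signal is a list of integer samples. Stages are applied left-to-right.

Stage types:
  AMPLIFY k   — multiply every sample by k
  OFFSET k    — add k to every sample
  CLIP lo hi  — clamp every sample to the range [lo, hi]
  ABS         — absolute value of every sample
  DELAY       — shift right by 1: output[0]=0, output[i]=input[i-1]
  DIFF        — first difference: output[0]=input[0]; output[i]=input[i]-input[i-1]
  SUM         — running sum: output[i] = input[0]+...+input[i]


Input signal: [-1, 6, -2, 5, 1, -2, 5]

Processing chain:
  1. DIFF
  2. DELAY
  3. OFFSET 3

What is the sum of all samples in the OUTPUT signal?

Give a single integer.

Answer: 19

Derivation:
Input: [-1, 6, -2, 5, 1, -2, 5]
Stage 1 (DIFF): s[0]=-1, 6--1=7, -2-6=-8, 5--2=7, 1-5=-4, -2-1=-3, 5--2=7 -> [-1, 7, -8, 7, -4, -3, 7]
Stage 2 (DELAY): [0, -1, 7, -8, 7, -4, -3] = [0, -1, 7, -8, 7, -4, -3] -> [0, -1, 7, -8, 7, -4, -3]
Stage 3 (OFFSET 3): 0+3=3, -1+3=2, 7+3=10, -8+3=-5, 7+3=10, -4+3=-1, -3+3=0 -> [3, 2, 10, -5, 10, -1, 0]
Output sum: 19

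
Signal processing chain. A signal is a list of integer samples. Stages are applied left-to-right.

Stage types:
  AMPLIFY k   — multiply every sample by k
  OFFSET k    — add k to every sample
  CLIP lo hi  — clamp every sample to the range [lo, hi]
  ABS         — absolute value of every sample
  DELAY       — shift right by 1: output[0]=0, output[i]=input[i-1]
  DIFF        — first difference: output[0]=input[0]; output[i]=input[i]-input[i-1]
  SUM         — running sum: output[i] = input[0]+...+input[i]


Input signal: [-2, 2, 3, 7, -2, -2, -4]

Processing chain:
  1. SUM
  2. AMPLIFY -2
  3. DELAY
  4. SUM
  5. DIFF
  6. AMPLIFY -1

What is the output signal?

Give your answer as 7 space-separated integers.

Input: [-2, 2, 3, 7, -2, -2, -4]
Stage 1 (SUM): sum[0..0]=-2, sum[0..1]=0, sum[0..2]=3, sum[0..3]=10, sum[0..4]=8, sum[0..5]=6, sum[0..6]=2 -> [-2, 0, 3, 10, 8, 6, 2]
Stage 2 (AMPLIFY -2): -2*-2=4, 0*-2=0, 3*-2=-6, 10*-2=-20, 8*-2=-16, 6*-2=-12, 2*-2=-4 -> [4, 0, -6, -20, -16, -12, -4]
Stage 3 (DELAY): [0, 4, 0, -6, -20, -16, -12] = [0, 4, 0, -6, -20, -16, -12] -> [0, 4, 0, -6, -20, -16, -12]
Stage 4 (SUM): sum[0..0]=0, sum[0..1]=4, sum[0..2]=4, sum[0..3]=-2, sum[0..4]=-22, sum[0..5]=-38, sum[0..6]=-50 -> [0, 4, 4, -2, -22, -38, -50]
Stage 5 (DIFF): s[0]=0, 4-0=4, 4-4=0, -2-4=-6, -22--2=-20, -38--22=-16, -50--38=-12 -> [0, 4, 0, -6, -20, -16, -12]
Stage 6 (AMPLIFY -1): 0*-1=0, 4*-1=-4, 0*-1=0, -6*-1=6, -20*-1=20, -16*-1=16, -12*-1=12 -> [0, -4, 0, 6, 20, 16, 12]

Answer: 0 -4 0 6 20 16 12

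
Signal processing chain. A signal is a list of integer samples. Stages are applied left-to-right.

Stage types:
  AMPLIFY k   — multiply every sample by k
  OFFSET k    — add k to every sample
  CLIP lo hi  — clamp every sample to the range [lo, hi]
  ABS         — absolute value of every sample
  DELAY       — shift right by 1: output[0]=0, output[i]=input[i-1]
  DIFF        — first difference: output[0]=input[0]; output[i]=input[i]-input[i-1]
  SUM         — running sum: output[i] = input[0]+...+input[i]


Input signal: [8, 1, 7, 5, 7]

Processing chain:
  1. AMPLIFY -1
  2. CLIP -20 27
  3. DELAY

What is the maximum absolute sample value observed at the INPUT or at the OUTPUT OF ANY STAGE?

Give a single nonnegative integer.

Input: [8, 1, 7, 5, 7] (max |s|=8)
Stage 1 (AMPLIFY -1): 8*-1=-8, 1*-1=-1, 7*-1=-7, 5*-1=-5, 7*-1=-7 -> [-8, -1, -7, -5, -7] (max |s|=8)
Stage 2 (CLIP -20 27): clip(-8,-20,27)=-8, clip(-1,-20,27)=-1, clip(-7,-20,27)=-7, clip(-5,-20,27)=-5, clip(-7,-20,27)=-7 -> [-8, -1, -7, -5, -7] (max |s|=8)
Stage 3 (DELAY): [0, -8, -1, -7, -5] = [0, -8, -1, -7, -5] -> [0, -8, -1, -7, -5] (max |s|=8)
Overall max amplitude: 8

Answer: 8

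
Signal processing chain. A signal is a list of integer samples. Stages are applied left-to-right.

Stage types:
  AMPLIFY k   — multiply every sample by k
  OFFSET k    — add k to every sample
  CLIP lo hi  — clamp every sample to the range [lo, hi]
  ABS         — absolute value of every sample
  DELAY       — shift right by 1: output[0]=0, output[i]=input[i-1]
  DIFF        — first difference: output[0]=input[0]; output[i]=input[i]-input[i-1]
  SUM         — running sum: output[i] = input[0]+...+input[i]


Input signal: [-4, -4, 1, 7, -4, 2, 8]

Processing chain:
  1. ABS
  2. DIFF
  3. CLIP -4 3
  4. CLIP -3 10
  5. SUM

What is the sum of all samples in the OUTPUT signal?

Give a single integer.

Input: [-4, -4, 1, 7, -4, 2, 8]
Stage 1 (ABS): |-4|=4, |-4|=4, |1|=1, |7|=7, |-4|=4, |2|=2, |8|=8 -> [4, 4, 1, 7, 4, 2, 8]
Stage 2 (DIFF): s[0]=4, 4-4=0, 1-4=-3, 7-1=6, 4-7=-3, 2-4=-2, 8-2=6 -> [4, 0, -3, 6, -3, -2, 6]
Stage 3 (CLIP -4 3): clip(4,-4,3)=3, clip(0,-4,3)=0, clip(-3,-4,3)=-3, clip(6,-4,3)=3, clip(-3,-4,3)=-3, clip(-2,-4,3)=-2, clip(6,-4,3)=3 -> [3, 0, -3, 3, -3, -2, 3]
Stage 4 (CLIP -3 10): clip(3,-3,10)=3, clip(0,-3,10)=0, clip(-3,-3,10)=-3, clip(3,-3,10)=3, clip(-3,-3,10)=-3, clip(-2,-3,10)=-2, clip(3,-3,10)=3 -> [3, 0, -3, 3, -3, -2, 3]
Stage 5 (SUM): sum[0..0]=3, sum[0..1]=3, sum[0..2]=0, sum[0..3]=3, sum[0..4]=0, sum[0..5]=-2, sum[0..6]=1 -> [3, 3, 0, 3, 0, -2, 1]
Output sum: 8

Answer: 8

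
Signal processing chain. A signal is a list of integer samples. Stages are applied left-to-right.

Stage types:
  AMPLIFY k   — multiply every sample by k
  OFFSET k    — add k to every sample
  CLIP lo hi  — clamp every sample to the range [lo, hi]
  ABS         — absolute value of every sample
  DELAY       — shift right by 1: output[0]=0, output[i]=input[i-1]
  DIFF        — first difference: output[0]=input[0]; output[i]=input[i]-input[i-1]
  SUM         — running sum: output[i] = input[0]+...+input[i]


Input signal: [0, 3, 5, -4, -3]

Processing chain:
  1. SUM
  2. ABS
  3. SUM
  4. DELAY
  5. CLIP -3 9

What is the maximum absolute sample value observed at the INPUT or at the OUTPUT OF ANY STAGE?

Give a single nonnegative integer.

Answer: 16

Derivation:
Input: [0, 3, 5, -4, -3] (max |s|=5)
Stage 1 (SUM): sum[0..0]=0, sum[0..1]=3, sum[0..2]=8, sum[0..3]=4, sum[0..4]=1 -> [0, 3, 8, 4, 1] (max |s|=8)
Stage 2 (ABS): |0|=0, |3|=3, |8|=8, |4|=4, |1|=1 -> [0, 3, 8, 4, 1] (max |s|=8)
Stage 3 (SUM): sum[0..0]=0, sum[0..1]=3, sum[0..2]=11, sum[0..3]=15, sum[0..4]=16 -> [0, 3, 11, 15, 16] (max |s|=16)
Stage 4 (DELAY): [0, 0, 3, 11, 15] = [0, 0, 3, 11, 15] -> [0, 0, 3, 11, 15] (max |s|=15)
Stage 5 (CLIP -3 9): clip(0,-3,9)=0, clip(0,-3,9)=0, clip(3,-3,9)=3, clip(11,-3,9)=9, clip(15,-3,9)=9 -> [0, 0, 3, 9, 9] (max |s|=9)
Overall max amplitude: 16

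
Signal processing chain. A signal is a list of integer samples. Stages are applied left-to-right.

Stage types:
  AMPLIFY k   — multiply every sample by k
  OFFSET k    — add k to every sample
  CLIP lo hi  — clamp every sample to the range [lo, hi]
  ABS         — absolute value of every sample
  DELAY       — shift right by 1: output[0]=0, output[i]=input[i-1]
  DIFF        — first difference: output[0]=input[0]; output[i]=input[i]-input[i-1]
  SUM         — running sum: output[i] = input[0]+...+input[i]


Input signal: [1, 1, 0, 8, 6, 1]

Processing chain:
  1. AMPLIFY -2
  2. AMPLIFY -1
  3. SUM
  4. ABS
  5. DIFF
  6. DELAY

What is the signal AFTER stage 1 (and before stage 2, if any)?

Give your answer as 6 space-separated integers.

Answer: -2 -2 0 -16 -12 -2

Derivation:
Input: [1, 1, 0, 8, 6, 1]
Stage 1 (AMPLIFY -2): 1*-2=-2, 1*-2=-2, 0*-2=0, 8*-2=-16, 6*-2=-12, 1*-2=-2 -> [-2, -2, 0, -16, -12, -2]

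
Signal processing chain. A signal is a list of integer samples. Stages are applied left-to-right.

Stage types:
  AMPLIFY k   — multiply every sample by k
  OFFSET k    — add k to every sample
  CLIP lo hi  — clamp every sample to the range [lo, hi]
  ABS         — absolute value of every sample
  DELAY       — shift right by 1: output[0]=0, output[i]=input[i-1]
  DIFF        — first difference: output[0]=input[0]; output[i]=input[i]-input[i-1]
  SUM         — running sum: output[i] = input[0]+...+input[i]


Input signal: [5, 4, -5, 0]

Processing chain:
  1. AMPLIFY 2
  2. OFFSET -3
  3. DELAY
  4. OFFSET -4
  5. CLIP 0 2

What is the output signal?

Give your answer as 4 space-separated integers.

Answer: 0 2 1 0

Derivation:
Input: [5, 4, -5, 0]
Stage 1 (AMPLIFY 2): 5*2=10, 4*2=8, -5*2=-10, 0*2=0 -> [10, 8, -10, 0]
Stage 2 (OFFSET -3): 10+-3=7, 8+-3=5, -10+-3=-13, 0+-3=-3 -> [7, 5, -13, -3]
Stage 3 (DELAY): [0, 7, 5, -13] = [0, 7, 5, -13] -> [0, 7, 5, -13]
Stage 4 (OFFSET -4): 0+-4=-4, 7+-4=3, 5+-4=1, -13+-4=-17 -> [-4, 3, 1, -17]
Stage 5 (CLIP 0 2): clip(-4,0,2)=0, clip(3,0,2)=2, clip(1,0,2)=1, clip(-17,0,2)=0 -> [0, 2, 1, 0]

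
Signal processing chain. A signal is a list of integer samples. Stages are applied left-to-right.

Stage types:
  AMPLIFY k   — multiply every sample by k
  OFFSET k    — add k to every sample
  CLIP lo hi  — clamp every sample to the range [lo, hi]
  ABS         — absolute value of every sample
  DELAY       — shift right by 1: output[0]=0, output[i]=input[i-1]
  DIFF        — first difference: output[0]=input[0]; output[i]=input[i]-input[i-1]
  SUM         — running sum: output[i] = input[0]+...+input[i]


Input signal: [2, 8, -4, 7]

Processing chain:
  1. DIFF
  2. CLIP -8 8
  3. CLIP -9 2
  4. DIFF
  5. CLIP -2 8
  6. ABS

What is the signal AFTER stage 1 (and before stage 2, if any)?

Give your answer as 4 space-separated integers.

Answer: 2 6 -12 11

Derivation:
Input: [2, 8, -4, 7]
Stage 1 (DIFF): s[0]=2, 8-2=6, -4-8=-12, 7--4=11 -> [2, 6, -12, 11]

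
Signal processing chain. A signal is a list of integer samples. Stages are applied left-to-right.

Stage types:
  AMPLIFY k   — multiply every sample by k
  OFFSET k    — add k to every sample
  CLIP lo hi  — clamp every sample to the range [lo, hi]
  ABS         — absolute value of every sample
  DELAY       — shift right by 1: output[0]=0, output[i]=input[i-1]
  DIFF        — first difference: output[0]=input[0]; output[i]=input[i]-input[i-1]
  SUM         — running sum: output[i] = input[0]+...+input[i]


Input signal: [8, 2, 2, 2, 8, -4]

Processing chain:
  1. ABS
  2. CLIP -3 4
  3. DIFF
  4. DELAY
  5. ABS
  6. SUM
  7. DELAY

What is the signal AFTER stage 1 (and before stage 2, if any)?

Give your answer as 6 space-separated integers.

Input: [8, 2, 2, 2, 8, -4]
Stage 1 (ABS): |8|=8, |2|=2, |2|=2, |2|=2, |8|=8, |-4|=4 -> [8, 2, 2, 2, 8, 4]

Answer: 8 2 2 2 8 4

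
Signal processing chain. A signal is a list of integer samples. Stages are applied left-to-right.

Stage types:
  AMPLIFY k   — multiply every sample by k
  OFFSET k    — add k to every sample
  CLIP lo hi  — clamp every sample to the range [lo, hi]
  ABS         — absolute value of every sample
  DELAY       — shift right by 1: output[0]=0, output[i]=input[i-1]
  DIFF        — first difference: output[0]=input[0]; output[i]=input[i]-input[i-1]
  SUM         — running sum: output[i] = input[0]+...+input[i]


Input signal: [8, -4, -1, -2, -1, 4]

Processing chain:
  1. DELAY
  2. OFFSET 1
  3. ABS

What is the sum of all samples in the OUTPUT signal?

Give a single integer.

Answer: 14

Derivation:
Input: [8, -4, -1, -2, -1, 4]
Stage 1 (DELAY): [0, 8, -4, -1, -2, -1] = [0, 8, -4, -1, -2, -1] -> [0, 8, -4, -1, -2, -1]
Stage 2 (OFFSET 1): 0+1=1, 8+1=9, -4+1=-3, -1+1=0, -2+1=-1, -1+1=0 -> [1, 9, -3, 0, -1, 0]
Stage 3 (ABS): |1|=1, |9|=9, |-3|=3, |0|=0, |-1|=1, |0|=0 -> [1, 9, 3, 0, 1, 0]
Output sum: 14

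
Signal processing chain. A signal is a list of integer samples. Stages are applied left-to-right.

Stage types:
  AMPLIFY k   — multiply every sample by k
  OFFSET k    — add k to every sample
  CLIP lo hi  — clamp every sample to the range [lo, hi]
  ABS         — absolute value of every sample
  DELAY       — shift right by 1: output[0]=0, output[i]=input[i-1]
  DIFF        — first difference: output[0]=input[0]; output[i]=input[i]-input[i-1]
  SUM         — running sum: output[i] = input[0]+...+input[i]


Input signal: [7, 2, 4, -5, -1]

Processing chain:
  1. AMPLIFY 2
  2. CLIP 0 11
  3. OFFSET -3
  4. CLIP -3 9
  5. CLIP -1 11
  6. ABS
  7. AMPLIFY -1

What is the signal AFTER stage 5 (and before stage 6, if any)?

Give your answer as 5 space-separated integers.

Answer: 8 1 5 -1 -1

Derivation:
Input: [7, 2, 4, -5, -1]
Stage 1 (AMPLIFY 2): 7*2=14, 2*2=4, 4*2=8, -5*2=-10, -1*2=-2 -> [14, 4, 8, -10, -2]
Stage 2 (CLIP 0 11): clip(14,0,11)=11, clip(4,0,11)=4, clip(8,0,11)=8, clip(-10,0,11)=0, clip(-2,0,11)=0 -> [11, 4, 8, 0, 0]
Stage 3 (OFFSET -3): 11+-3=8, 4+-3=1, 8+-3=5, 0+-3=-3, 0+-3=-3 -> [8, 1, 5, -3, -3]
Stage 4 (CLIP -3 9): clip(8,-3,9)=8, clip(1,-3,9)=1, clip(5,-3,9)=5, clip(-3,-3,9)=-3, clip(-3,-3,9)=-3 -> [8, 1, 5, -3, -3]
Stage 5 (CLIP -1 11): clip(8,-1,11)=8, clip(1,-1,11)=1, clip(5,-1,11)=5, clip(-3,-1,11)=-1, clip(-3,-1,11)=-1 -> [8, 1, 5, -1, -1]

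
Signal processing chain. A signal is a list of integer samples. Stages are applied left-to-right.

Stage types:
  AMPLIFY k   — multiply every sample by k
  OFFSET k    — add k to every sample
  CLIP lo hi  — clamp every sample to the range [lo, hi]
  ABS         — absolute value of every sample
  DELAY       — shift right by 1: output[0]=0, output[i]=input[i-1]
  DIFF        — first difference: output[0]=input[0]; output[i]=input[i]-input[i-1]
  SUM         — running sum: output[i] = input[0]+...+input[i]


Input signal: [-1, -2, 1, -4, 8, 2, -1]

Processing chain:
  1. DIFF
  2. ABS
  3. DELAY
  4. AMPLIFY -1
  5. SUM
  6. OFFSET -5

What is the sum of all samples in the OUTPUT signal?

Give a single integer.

Answer: -103

Derivation:
Input: [-1, -2, 1, -4, 8, 2, -1]
Stage 1 (DIFF): s[0]=-1, -2--1=-1, 1--2=3, -4-1=-5, 8--4=12, 2-8=-6, -1-2=-3 -> [-1, -1, 3, -5, 12, -6, -3]
Stage 2 (ABS): |-1|=1, |-1|=1, |3|=3, |-5|=5, |12|=12, |-6|=6, |-3|=3 -> [1, 1, 3, 5, 12, 6, 3]
Stage 3 (DELAY): [0, 1, 1, 3, 5, 12, 6] = [0, 1, 1, 3, 5, 12, 6] -> [0, 1, 1, 3, 5, 12, 6]
Stage 4 (AMPLIFY -1): 0*-1=0, 1*-1=-1, 1*-1=-1, 3*-1=-3, 5*-1=-5, 12*-1=-12, 6*-1=-6 -> [0, -1, -1, -3, -5, -12, -6]
Stage 5 (SUM): sum[0..0]=0, sum[0..1]=-1, sum[0..2]=-2, sum[0..3]=-5, sum[0..4]=-10, sum[0..5]=-22, sum[0..6]=-28 -> [0, -1, -2, -5, -10, -22, -28]
Stage 6 (OFFSET -5): 0+-5=-5, -1+-5=-6, -2+-5=-7, -5+-5=-10, -10+-5=-15, -22+-5=-27, -28+-5=-33 -> [-5, -6, -7, -10, -15, -27, -33]
Output sum: -103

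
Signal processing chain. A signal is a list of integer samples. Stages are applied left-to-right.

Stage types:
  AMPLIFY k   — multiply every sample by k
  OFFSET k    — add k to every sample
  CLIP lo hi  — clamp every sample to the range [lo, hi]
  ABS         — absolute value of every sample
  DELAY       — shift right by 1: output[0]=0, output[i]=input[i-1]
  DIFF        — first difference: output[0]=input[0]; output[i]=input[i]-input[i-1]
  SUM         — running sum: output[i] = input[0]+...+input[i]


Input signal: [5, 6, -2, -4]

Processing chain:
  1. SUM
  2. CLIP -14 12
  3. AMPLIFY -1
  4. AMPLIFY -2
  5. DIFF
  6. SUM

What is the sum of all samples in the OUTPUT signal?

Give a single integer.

Input: [5, 6, -2, -4]
Stage 1 (SUM): sum[0..0]=5, sum[0..1]=11, sum[0..2]=9, sum[0..3]=5 -> [5, 11, 9, 5]
Stage 2 (CLIP -14 12): clip(5,-14,12)=5, clip(11,-14,12)=11, clip(9,-14,12)=9, clip(5,-14,12)=5 -> [5, 11, 9, 5]
Stage 3 (AMPLIFY -1): 5*-1=-5, 11*-1=-11, 9*-1=-9, 5*-1=-5 -> [-5, -11, -9, -5]
Stage 4 (AMPLIFY -2): -5*-2=10, -11*-2=22, -9*-2=18, -5*-2=10 -> [10, 22, 18, 10]
Stage 5 (DIFF): s[0]=10, 22-10=12, 18-22=-4, 10-18=-8 -> [10, 12, -4, -8]
Stage 6 (SUM): sum[0..0]=10, sum[0..1]=22, sum[0..2]=18, sum[0..3]=10 -> [10, 22, 18, 10]
Output sum: 60

Answer: 60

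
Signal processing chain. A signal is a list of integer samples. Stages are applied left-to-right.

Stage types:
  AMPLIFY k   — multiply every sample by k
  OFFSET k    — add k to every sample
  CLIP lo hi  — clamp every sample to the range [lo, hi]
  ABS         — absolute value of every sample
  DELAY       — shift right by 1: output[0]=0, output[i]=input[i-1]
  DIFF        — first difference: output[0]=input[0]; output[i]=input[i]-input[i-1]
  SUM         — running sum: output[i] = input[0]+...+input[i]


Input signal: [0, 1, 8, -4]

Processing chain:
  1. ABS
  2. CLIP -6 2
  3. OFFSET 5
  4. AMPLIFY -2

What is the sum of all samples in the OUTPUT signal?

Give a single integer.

Input: [0, 1, 8, -4]
Stage 1 (ABS): |0|=0, |1|=1, |8|=8, |-4|=4 -> [0, 1, 8, 4]
Stage 2 (CLIP -6 2): clip(0,-6,2)=0, clip(1,-6,2)=1, clip(8,-6,2)=2, clip(4,-6,2)=2 -> [0, 1, 2, 2]
Stage 3 (OFFSET 5): 0+5=5, 1+5=6, 2+5=7, 2+5=7 -> [5, 6, 7, 7]
Stage 4 (AMPLIFY -2): 5*-2=-10, 6*-2=-12, 7*-2=-14, 7*-2=-14 -> [-10, -12, -14, -14]
Output sum: -50

Answer: -50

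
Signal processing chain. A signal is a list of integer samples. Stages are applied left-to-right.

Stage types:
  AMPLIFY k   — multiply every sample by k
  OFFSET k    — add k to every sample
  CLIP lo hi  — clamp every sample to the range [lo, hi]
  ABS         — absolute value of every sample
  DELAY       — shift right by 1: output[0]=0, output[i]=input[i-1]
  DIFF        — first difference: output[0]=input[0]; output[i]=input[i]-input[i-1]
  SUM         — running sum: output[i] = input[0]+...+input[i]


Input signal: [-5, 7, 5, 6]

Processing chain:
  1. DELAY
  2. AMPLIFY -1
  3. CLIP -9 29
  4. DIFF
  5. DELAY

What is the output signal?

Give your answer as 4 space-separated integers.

Answer: 0 0 5 -12

Derivation:
Input: [-5, 7, 5, 6]
Stage 1 (DELAY): [0, -5, 7, 5] = [0, -5, 7, 5] -> [0, -5, 7, 5]
Stage 2 (AMPLIFY -1): 0*-1=0, -5*-1=5, 7*-1=-7, 5*-1=-5 -> [0, 5, -7, -5]
Stage 3 (CLIP -9 29): clip(0,-9,29)=0, clip(5,-9,29)=5, clip(-7,-9,29)=-7, clip(-5,-9,29)=-5 -> [0, 5, -7, -5]
Stage 4 (DIFF): s[0]=0, 5-0=5, -7-5=-12, -5--7=2 -> [0, 5, -12, 2]
Stage 5 (DELAY): [0, 0, 5, -12] = [0, 0, 5, -12] -> [0, 0, 5, -12]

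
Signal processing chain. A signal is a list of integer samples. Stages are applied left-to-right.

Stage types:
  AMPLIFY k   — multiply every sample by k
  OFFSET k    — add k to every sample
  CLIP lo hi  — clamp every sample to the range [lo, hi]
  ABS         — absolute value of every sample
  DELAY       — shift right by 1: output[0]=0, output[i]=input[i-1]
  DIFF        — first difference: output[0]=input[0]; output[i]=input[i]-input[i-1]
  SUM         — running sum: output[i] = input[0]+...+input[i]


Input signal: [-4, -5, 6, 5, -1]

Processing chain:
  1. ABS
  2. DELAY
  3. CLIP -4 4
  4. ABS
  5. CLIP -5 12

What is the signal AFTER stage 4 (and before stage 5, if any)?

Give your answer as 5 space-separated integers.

Input: [-4, -5, 6, 5, -1]
Stage 1 (ABS): |-4|=4, |-5|=5, |6|=6, |5|=5, |-1|=1 -> [4, 5, 6, 5, 1]
Stage 2 (DELAY): [0, 4, 5, 6, 5] = [0, 4, 5, 6, 5] -> [0, 4, 5, 6, 5]
Stage 3 (CLIP -4 4): clip(0,-4,4)=0, clip(4,-4,4)=4, clip(5,-4,4)=4, clip(6,-4,4)=4, clip(5,-4,4)=4 -> [0, 4, 4, 4, 4]
Stage 4 (ABS): |0|=0, |4|=4, |4|=4, |4|=4, |4|=4 -> [0, 4, 4, 4, 4]

Answer: 0 4 4 4 4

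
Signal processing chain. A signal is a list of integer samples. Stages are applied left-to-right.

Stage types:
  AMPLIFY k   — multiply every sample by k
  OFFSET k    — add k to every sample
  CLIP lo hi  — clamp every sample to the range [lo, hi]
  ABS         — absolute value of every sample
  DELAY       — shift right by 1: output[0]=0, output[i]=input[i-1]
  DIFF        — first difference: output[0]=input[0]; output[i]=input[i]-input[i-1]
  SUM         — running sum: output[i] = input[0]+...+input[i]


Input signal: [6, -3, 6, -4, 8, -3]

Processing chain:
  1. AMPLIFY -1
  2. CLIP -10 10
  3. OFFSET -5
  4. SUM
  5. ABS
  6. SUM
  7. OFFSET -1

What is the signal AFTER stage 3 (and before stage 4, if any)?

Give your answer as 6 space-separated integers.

Answer: -11 -2 -11 -1 -13 -2

Derivation:
Input: [6, -3, 6, -4, 8, -3]
Stage 1 (AMPLIFY -1): 6*-1=-6, -3*-1=3, 6*-1=-6, -4*-1=4, 8*-1=-8, -3*-1=3 -> [-6, 3, -6, 4, -8, 3]
Stage 2 (CLIP -10 10): clip(-6,-10,10)=-6, clip(3,-10,10)=3, clip(-6,-10,10)=-6, clip(4,-10,10)=4, clip(-8,-10,10)=-8, clip(3,-10,10)=3 -> [-6, 3, -6, 4, -8, 3]
Stage 3 (OFFSET -5): -6+-5=-11, 3+-5=-2, -6+-5=-11, 4+-5=-1, -8+-5=-13, 3+-5=-2 -> [-11, -2, -11, -1, -13, -2]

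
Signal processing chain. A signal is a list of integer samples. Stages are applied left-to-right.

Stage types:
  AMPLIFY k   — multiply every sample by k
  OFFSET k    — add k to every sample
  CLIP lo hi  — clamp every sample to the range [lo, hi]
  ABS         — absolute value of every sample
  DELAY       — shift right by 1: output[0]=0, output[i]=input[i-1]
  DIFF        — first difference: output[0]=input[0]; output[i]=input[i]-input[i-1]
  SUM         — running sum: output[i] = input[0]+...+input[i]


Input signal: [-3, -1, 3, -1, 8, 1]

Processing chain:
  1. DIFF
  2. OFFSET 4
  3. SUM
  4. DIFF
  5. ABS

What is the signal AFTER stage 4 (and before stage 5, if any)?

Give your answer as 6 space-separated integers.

Input: [-3, -1, 3, -1, 8, 1]
Stage 1 (DIFF): s[0]=-3, -1--3=2, 3--1=4, -1-3=-4, 8--1=9, 1-8=-7 -> [-3, 2, 4, -4, 9, -7]
Stage 2 (OFFSET 4): -3+4=1, 2+4=6, 4+4=8, -4+4=0, 9+4=13, -7+4=-3 -> [1, 6, 8, 0, 13, -3]
Stage 3 (SUM): sum[0..0]=1, sum[0..1]=7, sum[0..2]=15, sum[0..3]=15, sum[0..4]=28, sum[0..5]=25 -> [1, 7, 15, 15, 28, 25]
Stage 4 (DIFF): s[0]=1, 7-1=6, 15-7=8, 15-15=0, 28-15=13, 25-28=-3 -> [1, 6, 8, 0, 13, -3]

Answer: 1 6 8 0 13 -3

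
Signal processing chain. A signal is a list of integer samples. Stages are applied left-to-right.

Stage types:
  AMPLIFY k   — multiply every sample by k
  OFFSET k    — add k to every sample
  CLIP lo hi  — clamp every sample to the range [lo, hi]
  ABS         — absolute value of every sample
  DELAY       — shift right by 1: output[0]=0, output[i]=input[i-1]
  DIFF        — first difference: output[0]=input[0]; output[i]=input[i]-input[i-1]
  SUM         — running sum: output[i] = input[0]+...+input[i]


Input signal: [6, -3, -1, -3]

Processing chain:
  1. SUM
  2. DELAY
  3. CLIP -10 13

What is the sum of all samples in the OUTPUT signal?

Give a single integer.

Input: [6, -3, -1, -3]
Stage 1 (SUM): sum[0..0]=6, sum[0..1]=3, sum[0..2]=2, sum[0..3]=-1 -> [6, 3, 2, -1]
Stage 2 (DELAY): [0, 6, 3, 2] = [0, 6, 3, 2] -> [0, 6, 3, 2]
Stage 3 (CLIP -10 13): clip(0,-10,13)=0, clip(6,-10,13)=6, clip(3,-10,13)=3, clip(2,-10,13)=2 -> [0, 6, 3, 2]
Output sum: 11

Answer: 11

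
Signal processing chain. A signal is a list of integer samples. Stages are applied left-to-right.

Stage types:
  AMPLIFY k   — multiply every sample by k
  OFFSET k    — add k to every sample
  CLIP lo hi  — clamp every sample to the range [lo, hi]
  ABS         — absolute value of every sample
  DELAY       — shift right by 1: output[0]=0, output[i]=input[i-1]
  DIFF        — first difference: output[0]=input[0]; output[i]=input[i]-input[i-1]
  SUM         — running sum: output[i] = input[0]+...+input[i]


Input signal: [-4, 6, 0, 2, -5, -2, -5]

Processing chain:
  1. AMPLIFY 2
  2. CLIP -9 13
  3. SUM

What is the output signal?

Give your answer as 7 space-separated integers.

Answer: -8 4 4 8 -1 -5 -14

Derivation:
Input: [-4, 6, 0, 2, -5, -2, -5]
Stage 1 (AMPLIFY 2): -4*2=-8, 6*2=12, 0*2=0, 2*2=4, -5*2=-10, -2*2=-4, -5*2=-10 -> [-8, 12, 0, 4, -10, -4, -10]
Stage 2 (CLIP -9 13): clip(-8,-9,13)=-8, clip(12,-9,13)=12, clip(0,-9,13)=0, clip(4,-9,13)=4, clip(-10,-9,13)=-9, clip(-4,-9,13)=-4, clip(-10,-9,13)=-9 -> [-8, 12, 0, 4, -9, -4, -9]
Stage 3 (SUM): sum[0..0]=-8, sum[0..1]=4, sum[0..2]=4, sum[0..3]=8, sum[0..4]=-1, sum[0..5]=-5, sum[0..6]=-14 -> [-8, 4, 4, 8, -1, -5, -14]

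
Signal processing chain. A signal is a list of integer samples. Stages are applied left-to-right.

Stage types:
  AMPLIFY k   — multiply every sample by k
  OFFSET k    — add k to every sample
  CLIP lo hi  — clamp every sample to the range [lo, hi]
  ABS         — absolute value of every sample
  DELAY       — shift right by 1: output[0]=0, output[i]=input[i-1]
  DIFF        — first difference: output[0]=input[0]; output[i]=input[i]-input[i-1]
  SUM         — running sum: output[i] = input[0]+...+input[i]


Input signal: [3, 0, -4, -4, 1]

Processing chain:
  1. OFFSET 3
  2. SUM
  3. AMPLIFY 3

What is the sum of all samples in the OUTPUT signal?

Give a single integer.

Input: [3, 0, -4, -4, 1]
Stage 1 (OFFSET 3): 3+3=6, 0+3=3, -4+3=-1, -4+3=-1, 1+3=4 -> [6, 3, -1, -1, 4]
Stage 2 (SUM): sum[0..0]=6, sum[0..1]=9, sum[0..2]=8, sum[0..3]=7, sum[0..4]=11 -> [6, 9, 8, 7, 11]
Stage 3 (AMPLIFY 3): 6*3=18, 9*3=27, 8*3=24, 7*3=21, 11*3=33 -> [18, 27, 24, 21, 33]
Output sum: 123

Answer: 123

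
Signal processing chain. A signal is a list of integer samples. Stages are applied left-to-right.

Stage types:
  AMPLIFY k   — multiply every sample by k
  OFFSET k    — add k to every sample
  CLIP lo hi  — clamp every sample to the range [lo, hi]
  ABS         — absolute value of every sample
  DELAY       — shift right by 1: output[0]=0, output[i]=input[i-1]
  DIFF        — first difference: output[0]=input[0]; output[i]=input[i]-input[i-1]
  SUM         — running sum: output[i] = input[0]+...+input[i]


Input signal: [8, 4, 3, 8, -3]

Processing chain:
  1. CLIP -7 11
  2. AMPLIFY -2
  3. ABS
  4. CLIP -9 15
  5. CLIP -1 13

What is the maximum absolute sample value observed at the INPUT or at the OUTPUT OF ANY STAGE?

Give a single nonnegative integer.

Answer: 16

Derivation:
Input: [8, 4, 3, 8, -3] (max |s|=8)
Stage 1 (CLIP -7 11): clip(8,-7,11)=8, clip(4,-7,11)=4, clip(3,-7,11)=3, clip(8,-7,11)=8, clip(-3,-7,11)=-3 -> [8, 4, 3, 8, -3] (max |s|=8)
Stage 2 (AMPLIFY -2): 8*-2=-16, 4*-2=-8, 3*-2=-6, 8*-2=-16, -3*-2=6 -> [-16, -8, -6, -16, 6] (max |s|=16)
Stage 3 (ABS): |-16|=16, |-8|=8, |-6|=6, |-16|=16, |6|=6 -> [16, 8, 6, 16, 6] (max |s|=16)
Stage 4 (CLIP -9 15): clip(16,-9,15)=15, clip(8,-9,15)=8, clip(6,-9,15)=6, clip(16,-9,15)=15, clip(6,-9,15)=6 -> [15, 8, 6, 15, 6] (max |s|=15)
Stage 5 (CLIP -1 13): clip(15,-1,13)=13, clip(8,-1,13)=8, clip(6,-1,13)=6, clip(15,-1,13)=13, clip(6,-1,13)=6 -> [13, 8, 6, 13, 6] (max |s|=13)
Overall max amplitude: 16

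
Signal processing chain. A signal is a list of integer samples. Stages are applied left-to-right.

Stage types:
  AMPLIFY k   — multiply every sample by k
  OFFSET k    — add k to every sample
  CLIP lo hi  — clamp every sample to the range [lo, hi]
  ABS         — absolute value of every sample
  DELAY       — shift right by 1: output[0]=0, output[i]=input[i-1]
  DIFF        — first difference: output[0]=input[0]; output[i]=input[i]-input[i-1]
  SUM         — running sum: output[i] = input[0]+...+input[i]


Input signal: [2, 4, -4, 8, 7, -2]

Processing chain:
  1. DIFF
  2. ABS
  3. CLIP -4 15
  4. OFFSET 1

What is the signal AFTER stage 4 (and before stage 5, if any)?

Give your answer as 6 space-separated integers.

Answer: 3 3 9 13 2 10

Derivation:
Input: [2, 4, -4, 8, 7, -2]
Stage 1 (DIFF): s[0]=2, 4-2=2, -4-4=-8, 8--4=12, 7-8=-1, -2-7=-9 -> [2, 2, -8, 12, -1, -9]
Stage 2 (ABS): |2|=2, |2|=2, |-8|=8, |12|=12, |-1|=1, |-9|=9 -> [2, 2, 8, 12, 1, 9]
Stage 3 (CLIP -4 15): clip(2,-4,15)=2, clip(2,-4,15)=2, clip(8,-4,15)=8, clip(12,-4,15)=12, clip(1,-4,15)=1, clip(9,-4,15)=9 -> [2, 2, 8, 12, 1, 9]
Stage 4 (OFFSET 1): 2+1=3, 2+1=3, 8+1=9, 12+1=13, 1+1=2, 9+1=10 -> [3, 3, 9, 13, 2, 10]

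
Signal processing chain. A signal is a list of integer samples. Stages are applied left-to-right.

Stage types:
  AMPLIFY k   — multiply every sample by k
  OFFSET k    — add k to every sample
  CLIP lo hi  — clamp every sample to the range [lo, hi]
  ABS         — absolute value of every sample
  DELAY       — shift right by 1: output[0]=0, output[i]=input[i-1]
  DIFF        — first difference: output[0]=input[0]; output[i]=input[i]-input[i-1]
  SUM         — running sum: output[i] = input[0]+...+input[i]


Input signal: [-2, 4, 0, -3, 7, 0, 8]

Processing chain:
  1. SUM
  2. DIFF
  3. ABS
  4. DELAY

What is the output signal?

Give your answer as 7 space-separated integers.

Answer: 0 2 4 0 3 7 0

Derivation:
Input: [-2, 4, 0, -3, 7, 0, 8]
Stage 1 (SUM): sum[0..0]=-2, sum[0..1]=2, sum[0..2]=2, sum[0..3]=-1, sum[0..4]=6, sum[0..5]=6, sum[0..6]=14 -> [-2, 2, 2, -1, 6, 6, 14]
Stage 2 (DIFF): s[0]=-2, 2--2=4, 2-2=0, -1-2=-3, 6--1=7, 6-6=0, 14-6=8 -> [-2, 4, 0, -3, 7, 0, 8]
Stage 3 (ABS): |-2|=2, |4|=4, |0|=0, |-3|=3, |7|=7, |0|=0, |8|=8 -> [2, 4, 0, 3, 7, 0, 8]
Stage 4 (DELAY): [0, 2, 4, 0, 3, 7, 0] = [0, 2, 4, 0, 3, 7, 0] -> [0, 2, 4, 0, 3, 7, 0]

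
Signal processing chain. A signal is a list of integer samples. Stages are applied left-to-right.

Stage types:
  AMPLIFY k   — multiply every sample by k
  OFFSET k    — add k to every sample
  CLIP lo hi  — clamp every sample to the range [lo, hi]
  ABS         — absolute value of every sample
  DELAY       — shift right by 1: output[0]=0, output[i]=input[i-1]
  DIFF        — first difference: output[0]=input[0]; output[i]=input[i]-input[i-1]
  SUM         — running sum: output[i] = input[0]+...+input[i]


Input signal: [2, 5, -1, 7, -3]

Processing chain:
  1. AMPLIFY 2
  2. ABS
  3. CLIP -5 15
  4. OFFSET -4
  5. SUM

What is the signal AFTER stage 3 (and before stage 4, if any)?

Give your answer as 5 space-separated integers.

Input: [2, 5, -1, 7, -3]
Stage 1 (AMPLIFY 2): 2*2=4, 5*2=10, -1*2=-2, 7*2=14, -3*2=-6 -> [4, 10, -2, 14, -6]
Stage 2 (ABS): |4|=4, |10|=10, |-2|=2, |14|=14, |-6|=6 -> [4, 10, 2, 14, 6]
Stage 3 (CLIP -5 15): clip(4,-5,15)=4, clip(10,-5,15)=10, clip(2,-5,15)=2, clip(14,-5,15)=14, clip(6,-5,15)=6 -> [4, 10, 2, 14, 6]

Answer: 4 10 2 14 6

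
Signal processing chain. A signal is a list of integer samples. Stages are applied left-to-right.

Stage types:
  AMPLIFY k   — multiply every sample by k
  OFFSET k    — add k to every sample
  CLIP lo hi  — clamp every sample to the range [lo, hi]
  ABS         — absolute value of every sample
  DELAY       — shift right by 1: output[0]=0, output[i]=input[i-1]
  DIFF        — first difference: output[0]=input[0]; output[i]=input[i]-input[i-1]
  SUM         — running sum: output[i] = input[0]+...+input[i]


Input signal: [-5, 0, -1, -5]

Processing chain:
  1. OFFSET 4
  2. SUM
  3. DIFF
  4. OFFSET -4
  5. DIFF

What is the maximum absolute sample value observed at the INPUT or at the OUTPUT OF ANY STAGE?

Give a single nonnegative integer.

Input: [-5, 0, -1, -5] (max |s|=5)
Stage 1 (OFFSET 4): -5+4=-1, 0+4=4, -1+4=3, -5+4=-1 -> [-1, 4, 3, -1] (max |s|=4)
Stage 2 (SUM): sum[0..0]=-1, sum[0..1]=3, sum[0..2]=6, sum[0..3]=5 -> [-1, 3, 6, 5] (max |s|=6)
Stage 3 (DIFF): s[0]=-1, 3--1=4, 6-3=3, 5-6=-1 -> [-1, 4, 3, -1] (max |s|=4)
Stage 4 (OFFSET -4): -1+-4=-5, 4+-4=0, 3+-4=-1, -1+-4=-5 -> [-5, 0, -1, -5] (max |s|=5)
Stage 5 (DIFF): s[0]=-5, 0--5=5, -1-0=-1, -5--1=-4 -> [-5, 5, -1, -4] (max |s|=5)
Overall max amplitude: 6

Answer: 6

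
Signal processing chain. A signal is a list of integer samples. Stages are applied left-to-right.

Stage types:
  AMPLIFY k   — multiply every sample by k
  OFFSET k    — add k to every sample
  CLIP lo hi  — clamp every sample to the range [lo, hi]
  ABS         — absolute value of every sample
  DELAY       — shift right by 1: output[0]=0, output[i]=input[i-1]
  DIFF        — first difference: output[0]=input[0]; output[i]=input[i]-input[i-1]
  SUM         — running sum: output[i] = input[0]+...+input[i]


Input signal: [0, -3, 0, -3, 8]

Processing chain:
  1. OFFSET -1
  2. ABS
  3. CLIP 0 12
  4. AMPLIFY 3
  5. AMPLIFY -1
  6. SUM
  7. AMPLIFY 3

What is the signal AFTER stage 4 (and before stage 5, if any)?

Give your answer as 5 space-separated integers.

Answer: 3 12 3 12 21

Derivation:
Input: [0, -3, 0, -3, 8]
Stage 1 (OFFSET -1): 0+-1=-1, -3+-1=-4, 0+-1=-1, -3+-1=-4, 8+-1=7 -> [-1, -4, -1, -4, 7]
Stage 2 (ABS): |-1|=1, |-4|=4, |-1|=1, |-4|=4, |7|=7 -> [1, 4, 1, 4, 7]
Stage 3 (CLIP 0 12): clip(1,0,12)=1, clip(4,0,12)=4, clip(1,0,12)=1, clip(4,0,12)=4, clip(7,0,12)=7 -> [1, 4, 1, 4, 7]
Stage 4 (AMPLIFY 3): 1*3=3, 4*3=12, 1*3=3, 4*3=12, 7*3=21 -> [3, 12, 3, 12, 21]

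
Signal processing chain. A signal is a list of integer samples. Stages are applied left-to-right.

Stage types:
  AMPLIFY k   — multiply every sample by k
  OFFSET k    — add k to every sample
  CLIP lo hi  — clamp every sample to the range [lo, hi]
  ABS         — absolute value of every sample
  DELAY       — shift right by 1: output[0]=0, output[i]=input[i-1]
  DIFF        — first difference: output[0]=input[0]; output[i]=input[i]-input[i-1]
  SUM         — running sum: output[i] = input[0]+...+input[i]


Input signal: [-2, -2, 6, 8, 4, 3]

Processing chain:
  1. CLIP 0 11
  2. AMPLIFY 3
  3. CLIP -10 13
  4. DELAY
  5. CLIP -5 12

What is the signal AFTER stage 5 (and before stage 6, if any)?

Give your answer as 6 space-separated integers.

Answer: 0 0 0 12 12 12

Derivation:
Input: [-2, -2, 6, 8, 4, 3]
Stage 1 (CLIP 0 11): clip(-2,0,11)=0, clip(-2,0,11)=0, clip(6,0,11)=6, clip(8,0,11)=8, clip(4,0,11)=4, clip(3,0,11)=3 -> [0, 0, 6, 8, 4, 3]
Stage 2 (AMPLIFY 3): 0*3=0, 0*3=0, 6*3=18, 8*3=24, 4*3=12, 3*3=9 -> [0, 0, 18, 24, 12, 9]
Stage 3 (CLIP -10 13): clip(0,-10,13)=0, clip(0,-10,13)=0, clip(18,-10,13)=13, clip(24,-10,13)=13, clip(12,-10,13)=12, clip(9,-10,13)=9 -> [0, 0, 13, 13, 12, 9]
Stage 4 (DELAY): [0, 0, 0, 13, 13, 12] = [0, 0, 0, 13, 13, 12] -> [0, 0, 0, 13, 13, 12]
Stage 5 (CLIP -5 12): clip(0,-5,12)=0, clip(0,-5,12)=0, clip(0,-5,12)=0, clip(13,-5,12)=12, clip(13,-5,12)=12, clip(12,-5,12)=12 -> [0, 0, 0, 12, 12, 12]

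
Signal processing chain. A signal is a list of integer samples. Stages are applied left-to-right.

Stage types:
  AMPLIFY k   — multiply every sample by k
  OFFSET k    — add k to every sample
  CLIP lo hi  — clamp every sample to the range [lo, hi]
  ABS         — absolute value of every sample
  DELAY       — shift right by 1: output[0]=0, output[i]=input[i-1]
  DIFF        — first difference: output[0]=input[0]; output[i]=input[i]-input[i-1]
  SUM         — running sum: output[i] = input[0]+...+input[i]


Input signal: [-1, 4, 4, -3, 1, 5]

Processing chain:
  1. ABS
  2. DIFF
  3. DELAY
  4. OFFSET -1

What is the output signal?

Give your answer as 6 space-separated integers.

Answer: -1 0 2 -1 -2 -3

Derivation:
Input: [-1, 4, 4, -3, 1, 5]
Stage 1 (ABS): |-1|=1, |4|=4, |4|=4, |-3|=3, |1|=1, |5|=5 -> [1, 4, 4, 3, 1, 5]
Stage 2 (DIFF): s[0]=1, 4-1=3, 4-4=0, 3-4=-1, 1-3=-2, 5-1=4 -> [1, 3, 0, -1, -2, 4]
Stage 3 (DELAY): [0, 1, 3, 0, -1, -2] = [0, 1, 3, 0, -1, -2] -> [0, 1, 3, 0, -1, -2]
Stage 4 (OFFSET -1): 0+-1=-1, 1+-1=0, 3+-1=2, 0+-1=-1, -1+-1=-2, -2+-1=-3 -> [-1, 0, 2, -1, -2, -3]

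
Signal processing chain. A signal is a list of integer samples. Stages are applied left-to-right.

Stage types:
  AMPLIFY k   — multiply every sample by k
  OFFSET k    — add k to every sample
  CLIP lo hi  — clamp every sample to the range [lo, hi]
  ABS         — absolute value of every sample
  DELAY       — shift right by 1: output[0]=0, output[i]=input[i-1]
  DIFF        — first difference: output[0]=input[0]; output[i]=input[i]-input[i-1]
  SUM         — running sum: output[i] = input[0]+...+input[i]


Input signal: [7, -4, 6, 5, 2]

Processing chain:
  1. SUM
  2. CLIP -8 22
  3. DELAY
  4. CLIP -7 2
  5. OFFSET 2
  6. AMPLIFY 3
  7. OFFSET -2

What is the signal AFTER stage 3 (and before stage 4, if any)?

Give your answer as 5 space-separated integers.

Answer: 0 7 3 9 14

Derivation:
Input: [7, -4, 6, 5, 2]
Stage 1 (SUM): sum[0..0]=7, sum[0..1]=3, sum[0..2]=9, sum[0..3]=14, sum[0..4]=16 -> [7, 3, 9, 14, 16]
Stage 2 (CLIP -8 22): clip(7,-8,22)=7, clip(3,-8,22)=3, clip(9,-8,22)=9, clip(14,-8,22)=14, clip(16,-8,22)=16 -> [7, 3, 9, 14, 16]
Stage 3 (DELAY): [0, 7, 3, 9, 14] = [0, 7, 3, 9, 14] -> [0, 7, 3, 9, 14]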